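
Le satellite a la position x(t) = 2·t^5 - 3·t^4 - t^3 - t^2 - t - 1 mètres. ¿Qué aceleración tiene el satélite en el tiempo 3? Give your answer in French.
En partant de la position x(t) = 2·t^5 - 3·t^4 - t^3 - t^2 - t - 1, nous prenons 2 dérivées. En prenant d/dt de x(t), nous trouvons v(t) = 10·t^4 - 12·t^3 - 3·t^2 - 2·t - 1. La dérivée de la vitesse donne l'accélération: a(t) = 40·t^3 - 36·t^2 - 6·t - 2. Nous avons l'accélération a(t) = 40·t^3 - 36·t^2 - 6·t - 2. En substituant t = 3: a(3) = 736.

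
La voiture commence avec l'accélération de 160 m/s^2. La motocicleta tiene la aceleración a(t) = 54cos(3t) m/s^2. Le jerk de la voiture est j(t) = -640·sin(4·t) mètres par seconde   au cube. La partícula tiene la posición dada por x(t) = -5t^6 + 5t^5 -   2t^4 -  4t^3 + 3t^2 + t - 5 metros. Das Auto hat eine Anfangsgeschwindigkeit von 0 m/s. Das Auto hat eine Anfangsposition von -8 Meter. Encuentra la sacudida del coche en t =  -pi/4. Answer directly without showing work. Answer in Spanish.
La respuesta es 0.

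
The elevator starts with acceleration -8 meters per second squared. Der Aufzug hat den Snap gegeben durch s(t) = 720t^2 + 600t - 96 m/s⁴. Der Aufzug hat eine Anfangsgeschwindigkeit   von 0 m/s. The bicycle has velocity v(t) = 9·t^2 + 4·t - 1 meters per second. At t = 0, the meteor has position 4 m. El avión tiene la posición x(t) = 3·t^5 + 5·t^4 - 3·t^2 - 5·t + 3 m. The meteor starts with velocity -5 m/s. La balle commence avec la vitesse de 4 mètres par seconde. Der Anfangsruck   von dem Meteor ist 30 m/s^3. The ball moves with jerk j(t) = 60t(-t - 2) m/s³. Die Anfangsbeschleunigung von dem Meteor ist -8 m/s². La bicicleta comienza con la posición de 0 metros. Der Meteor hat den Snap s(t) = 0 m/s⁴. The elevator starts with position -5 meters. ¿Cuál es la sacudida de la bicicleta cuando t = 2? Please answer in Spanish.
Debemos derivar nuestra ecuación de la velocidad v(t) = 9·t^2 + 4·t - 1 2 veces. La derivada de la velocidad da la aceleración: a(t) = 18·t + 4. La derivada de la aceleración da la sacudida: j(t) = 18. De la ecuación de la sacudida j(t) = 18, sustituimos t = 2 para obtener j = 18.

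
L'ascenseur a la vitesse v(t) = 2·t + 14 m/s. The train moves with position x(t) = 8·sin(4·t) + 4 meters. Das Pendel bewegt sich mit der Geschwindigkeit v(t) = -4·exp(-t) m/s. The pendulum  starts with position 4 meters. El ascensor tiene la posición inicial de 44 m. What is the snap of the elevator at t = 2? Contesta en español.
Para resolver esto, necesitamos tomar 3 derivadas de nuestra ecuación de la velocidad v(t) = 2·t + 14. La derivada de la velocidad da la aceleración: a(t) = 2. Tomando d/dt de a(t), encontramos j(t) = 0. Derivando la sacudida, obtenemos el snap: s(t) = 0. Tenemos el snap s(t) = 0. Sustituyendo t = 2: s(2) = 0.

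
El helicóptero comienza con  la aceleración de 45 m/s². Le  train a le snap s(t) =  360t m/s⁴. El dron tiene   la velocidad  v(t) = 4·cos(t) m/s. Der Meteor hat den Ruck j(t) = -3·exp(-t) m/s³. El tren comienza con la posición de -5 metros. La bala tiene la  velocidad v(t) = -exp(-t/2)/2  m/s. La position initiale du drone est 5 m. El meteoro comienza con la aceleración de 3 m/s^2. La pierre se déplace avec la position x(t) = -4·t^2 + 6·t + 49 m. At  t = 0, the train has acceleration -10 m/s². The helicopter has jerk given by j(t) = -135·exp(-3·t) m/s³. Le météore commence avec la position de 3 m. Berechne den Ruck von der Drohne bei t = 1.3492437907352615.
Wir müssen unsere Gleichung für die Geschwindigkeit v(t) = 4·cos(t) 2-mal ableiten. Durch Ableiten von der Geschwindigkeit erhalten wir die Beschleunigung: a(t) = -4·sin(t). Durch Ableiten von der Beschleunigung erhalten wir den Ruck: j(t) = -4·cos(t). Wir haben den Ruck j(t) = -4·cos(t). Durch Einsetzen von t = 1.3492437907352615: j(1.3492437907352615) = -0.878977901783903.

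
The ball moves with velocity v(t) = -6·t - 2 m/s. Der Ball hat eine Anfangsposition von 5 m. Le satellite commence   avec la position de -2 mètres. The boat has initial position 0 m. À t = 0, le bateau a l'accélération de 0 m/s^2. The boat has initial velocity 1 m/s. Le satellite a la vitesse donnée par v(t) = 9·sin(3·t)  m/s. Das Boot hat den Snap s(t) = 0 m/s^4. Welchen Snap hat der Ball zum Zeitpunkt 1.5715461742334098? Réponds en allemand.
Wir müssen unsere Gleichung für die Geschwindigkeit v(t) = -6·t - 2 3-mal ableiten. Die Ableitung von der Geschwindigkeit ergibt die Beschleunigung: a(t) = -6. Durch Ableiten von der Beschleunigung erhalten wir den Ruck: j(t) = 0. Die Ableitung von dem Ruck ergibt den Snap: s(t) = 0. Aus der Gleichung für den Snap s(t) = 0, setzen wir t = 1.5715461742334098 ein und erhalten s = 0.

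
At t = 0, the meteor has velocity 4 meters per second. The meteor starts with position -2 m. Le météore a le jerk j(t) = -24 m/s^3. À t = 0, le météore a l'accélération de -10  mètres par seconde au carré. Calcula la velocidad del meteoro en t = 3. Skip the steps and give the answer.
La velocidad en t = 3 es v = -134.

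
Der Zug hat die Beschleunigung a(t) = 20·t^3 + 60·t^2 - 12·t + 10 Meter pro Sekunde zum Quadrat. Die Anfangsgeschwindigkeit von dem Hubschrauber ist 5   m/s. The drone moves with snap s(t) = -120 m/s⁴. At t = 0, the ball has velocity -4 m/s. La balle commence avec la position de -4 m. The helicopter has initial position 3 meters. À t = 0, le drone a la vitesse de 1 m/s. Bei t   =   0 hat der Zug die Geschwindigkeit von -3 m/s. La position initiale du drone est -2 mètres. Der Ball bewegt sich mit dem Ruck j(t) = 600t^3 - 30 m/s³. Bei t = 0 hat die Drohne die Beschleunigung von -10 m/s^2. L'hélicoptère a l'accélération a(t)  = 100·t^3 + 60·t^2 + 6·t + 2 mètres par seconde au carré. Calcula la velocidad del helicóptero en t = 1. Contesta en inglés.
To find the answer, we compute 1 integral of a(t) = 100·t^3 + 60·t^2 + 6·t + 2. Finding the antiderivative of a(t) and using v(0) = 5: v(t) = 25·t^4 + 20·t^3 + 3·t^2 + 2·t + 5. From the given velocity equation v(t) = 25·t^4 + 20·t^3 + 3·t^2 + 2·t + 5, we substitute t = 1 to get v = 55.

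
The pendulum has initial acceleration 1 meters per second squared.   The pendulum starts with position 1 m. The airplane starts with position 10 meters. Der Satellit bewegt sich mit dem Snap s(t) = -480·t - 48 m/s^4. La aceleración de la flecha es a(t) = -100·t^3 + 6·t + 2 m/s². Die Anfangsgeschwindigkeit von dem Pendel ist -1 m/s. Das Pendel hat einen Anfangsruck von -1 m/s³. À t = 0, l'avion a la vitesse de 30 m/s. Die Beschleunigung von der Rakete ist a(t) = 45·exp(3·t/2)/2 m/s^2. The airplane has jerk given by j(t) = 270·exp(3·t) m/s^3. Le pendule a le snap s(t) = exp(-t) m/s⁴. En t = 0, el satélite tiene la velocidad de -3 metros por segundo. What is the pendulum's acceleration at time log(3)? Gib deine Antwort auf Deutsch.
Wir müssen die Stammfunktion unserer Gleichung für den Snap s(t) = exp(-t) 2-mal finden. Mit ∫s(t)dt und Anwendung von j(0) = -1, finden wir j(t) = -exp(-t). Mit ∫j(t)dt und Anwendung von a(0) = 1, finden wir a(t) = exp(-t). Mit a(t) = exp(-t) und Einsetzen von t = log(3), finden wir a = 1/3.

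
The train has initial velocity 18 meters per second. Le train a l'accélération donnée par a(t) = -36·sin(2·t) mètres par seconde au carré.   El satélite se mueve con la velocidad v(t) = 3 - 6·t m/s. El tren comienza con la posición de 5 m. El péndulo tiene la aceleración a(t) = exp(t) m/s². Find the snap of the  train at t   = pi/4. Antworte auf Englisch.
We must differentiate our acceleration equation a(t) = -36·sin(2·t) 2 times. Differentiating acceleration, we get jerk: j(t) = -72·cos(2·t). Taking d/dt of j(t), we find s(t) = 144·sin(2·t). Using s(t) = 144·sin(2·t) and substituting t = pi/4, we find s = 144.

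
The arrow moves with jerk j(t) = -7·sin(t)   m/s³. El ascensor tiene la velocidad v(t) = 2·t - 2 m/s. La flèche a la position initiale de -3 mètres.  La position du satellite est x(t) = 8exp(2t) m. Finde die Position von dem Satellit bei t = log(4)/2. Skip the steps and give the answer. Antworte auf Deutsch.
Die Position bei t = log(4)/2 ist x = 32.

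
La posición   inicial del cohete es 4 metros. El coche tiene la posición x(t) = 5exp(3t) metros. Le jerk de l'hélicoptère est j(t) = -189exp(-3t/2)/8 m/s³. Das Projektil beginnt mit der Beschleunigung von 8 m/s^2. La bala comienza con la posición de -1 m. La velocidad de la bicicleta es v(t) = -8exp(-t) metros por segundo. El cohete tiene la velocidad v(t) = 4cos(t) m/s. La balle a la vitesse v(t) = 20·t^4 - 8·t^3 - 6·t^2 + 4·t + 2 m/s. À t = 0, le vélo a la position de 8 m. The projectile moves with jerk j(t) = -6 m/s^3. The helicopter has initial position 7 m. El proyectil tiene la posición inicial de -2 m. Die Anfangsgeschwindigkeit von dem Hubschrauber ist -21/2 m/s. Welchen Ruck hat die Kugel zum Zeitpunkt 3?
Ausgehend von der Geschwindigkeit v(t) = 20·t^4 - 8·t^3 - 6·t^2 + 4·t + 2, nehmen wir 2 Ableitungen. Mit d/dt von v(t) finden wir a(t) = 80·t^3 - 24·t^2 - 12·t + 4. Durch Ableiten von der Beschleunigung erhalten wir den Ruck: j(t) = 240·t^2 - 48·t - 12. Aus der Gleichung für den Ruck j(t) = 240·t^2 - 48·t - 12, setzen wir t = 3 ein und erhalten j = 2004.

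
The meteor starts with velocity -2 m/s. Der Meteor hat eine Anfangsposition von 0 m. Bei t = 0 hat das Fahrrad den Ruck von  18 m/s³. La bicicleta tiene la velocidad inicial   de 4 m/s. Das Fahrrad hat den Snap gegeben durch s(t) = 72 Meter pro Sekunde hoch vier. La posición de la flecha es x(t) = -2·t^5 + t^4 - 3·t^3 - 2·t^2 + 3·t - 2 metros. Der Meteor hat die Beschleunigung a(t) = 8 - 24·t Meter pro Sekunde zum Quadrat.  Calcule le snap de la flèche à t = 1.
Nous devons dériver notre équation de la position x(t) = -2·t^5 + t^4 - 3·t^3 - 2·t^2 + 3·t - 2 4 fois. En prenant d/dt de x(t), nous trouvons v(t) = -10·t^4 + 4·t^3 - 9·t^2 - 4·t + 3. En dérivant la vitesse, nous obtenons l'accélération: a(t) = -40·t^3 + 12·t^2 - 18·t - 4. En prenant d/dt de a(t), nous trouvons j(t) = -120·t^2 + 24·t - 18. En prenant d/dt de j(t), nous trouvons s(t) = 24 - 240·t. De l'équation du snap s(t) = 24 - 240·t, nous substituons t = 1 pour obtenir s = -216.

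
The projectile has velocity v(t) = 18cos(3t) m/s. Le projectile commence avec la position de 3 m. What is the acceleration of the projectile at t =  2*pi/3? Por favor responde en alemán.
Um dies zu lösen, müssen wir 1 Ableitung unserer Gleichung für die Geschwindigkeit v(t) = 18·cos(3·t) nehmen. Die Ableitung von der Geschwindigkeit ergibt die Beschleunigung: a(t) = -54·sin(3·t). Aus der Gleichung für die Beschleunigung a(t) = -54·sin(3·t), setzen wir t = 2*pi/3 ein und erhalten a = 0.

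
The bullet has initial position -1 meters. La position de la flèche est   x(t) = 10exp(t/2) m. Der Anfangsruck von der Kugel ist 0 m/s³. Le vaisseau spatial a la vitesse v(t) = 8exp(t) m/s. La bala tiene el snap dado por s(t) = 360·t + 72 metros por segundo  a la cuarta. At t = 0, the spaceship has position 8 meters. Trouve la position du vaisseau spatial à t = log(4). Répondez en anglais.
We need to integrate our velocity equation v(t) = 8·exp(t) 1 time. Taking ∫v(t)dt and applying x(0) = 8, we find x(t) = 8·exp(t). Using x(t) = 8·exp(t) and substituting t = log(4), we find x = 32.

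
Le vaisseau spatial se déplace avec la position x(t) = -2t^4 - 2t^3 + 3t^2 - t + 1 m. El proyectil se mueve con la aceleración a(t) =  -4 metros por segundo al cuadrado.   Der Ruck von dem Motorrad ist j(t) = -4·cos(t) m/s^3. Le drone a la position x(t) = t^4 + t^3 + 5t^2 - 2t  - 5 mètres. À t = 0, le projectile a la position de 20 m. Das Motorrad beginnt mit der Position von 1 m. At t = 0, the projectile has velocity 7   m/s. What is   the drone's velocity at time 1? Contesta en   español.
Partiendo de la posición x(t) = t^4 + t^3 + 5·t^2 - 2·t - 5, tomamos 1 derivada. Tomando d/dt de x(t), encontramos v(t) = 4·t^3 + 3·t^2 + 10·t - 2. Tenemos la velocidad v(t) = 4·t^3 + 3·t^2 + 10·t - 2. Sustituyendo t = 1: v(1) = 15.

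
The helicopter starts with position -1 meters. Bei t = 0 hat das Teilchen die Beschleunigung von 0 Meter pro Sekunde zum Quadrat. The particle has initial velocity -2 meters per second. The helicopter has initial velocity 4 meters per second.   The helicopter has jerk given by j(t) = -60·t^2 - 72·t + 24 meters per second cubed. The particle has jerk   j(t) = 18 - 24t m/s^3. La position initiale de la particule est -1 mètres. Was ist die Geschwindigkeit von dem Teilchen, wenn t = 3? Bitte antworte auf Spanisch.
Necesitamos integrar nuestra ecuación de la sacudida j(t) = 18 - 24·t 2 veces. Tomando ∫j(t)dt y aplicando a(0) = 0, encontramos a(t) = 6·t·(3 - 2·t). Integrando la aceleración y usando la condición inicial v(0) = -2, obtenemos v(t) = -4·t^3 + 9·t^2 - 2. De la ecuación de la velocidad v(t) = -4·t^3 + 9·t^2 - 2, sustituimos t = 3 para obtener v = -29.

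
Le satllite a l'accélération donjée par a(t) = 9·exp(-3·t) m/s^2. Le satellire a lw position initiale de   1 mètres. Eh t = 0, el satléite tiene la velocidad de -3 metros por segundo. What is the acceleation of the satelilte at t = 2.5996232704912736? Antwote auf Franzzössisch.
Nous avons l'accélération a(t) = 9·exp(-3·t). En substituant t = 2.5996232704912736: a(2.5996232704912736) = 0.00369178486679707.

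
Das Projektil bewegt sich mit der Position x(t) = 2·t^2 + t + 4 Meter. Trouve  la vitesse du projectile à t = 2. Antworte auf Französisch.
Pour résoudre ceci, nous devons prendre 1 dérivée de notre équation de la position x(t) = 2·t^2 + t + 4. En dérivant la position, nous obtenons la vitesse: v(t) = 4·t + 1. Nous avons la vitesse v(t) = 4·t + 1. En substituant t = 2: v(2) = 9.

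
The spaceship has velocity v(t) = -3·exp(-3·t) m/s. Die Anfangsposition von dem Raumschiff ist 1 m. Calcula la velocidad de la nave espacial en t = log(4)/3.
Tenemos la velocidad v(t) = -3·exp(-3·t). Sustituyendo t = log(4)/3: v(log(4)/3) = -3/4.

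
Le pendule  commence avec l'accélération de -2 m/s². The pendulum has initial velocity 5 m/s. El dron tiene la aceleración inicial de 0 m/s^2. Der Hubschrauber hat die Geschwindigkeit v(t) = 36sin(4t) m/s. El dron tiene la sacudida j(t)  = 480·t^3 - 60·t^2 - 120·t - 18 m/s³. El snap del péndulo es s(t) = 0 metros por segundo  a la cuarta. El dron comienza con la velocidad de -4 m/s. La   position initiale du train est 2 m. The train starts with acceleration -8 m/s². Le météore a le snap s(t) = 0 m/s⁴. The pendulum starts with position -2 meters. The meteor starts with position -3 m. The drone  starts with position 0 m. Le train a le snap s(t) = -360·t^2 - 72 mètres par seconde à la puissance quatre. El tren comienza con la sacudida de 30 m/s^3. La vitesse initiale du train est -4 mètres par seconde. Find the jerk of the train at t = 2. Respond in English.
We need to integrate our snap equation s(t) = -360·t^2 - 72 1 time. Taking ∫s(t)dt and applying j(0) = 30, we find j(t) = -120·t^3 - 72·t + 30. We have jerk j(t) = -120·t^3 - 72·t + 30. Substituting t = 2: j(2) = -1074.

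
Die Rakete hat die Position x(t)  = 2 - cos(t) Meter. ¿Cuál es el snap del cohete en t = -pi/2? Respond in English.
Starting from position x(t) = 2 - cos(t), we take 4 derivatives. The derivative of position gives velocity: v(t) = sin(t). Differentiating velocity, we get acceleration: a(t) = cos(t). Taking d/dt of a(t), we find j(t) = -sin(t). The derivative of jerk gives snap: s(t) = -cos(t). From the given snap equation s(t) = -cos(t), we substitute t = -pi/2 to get s = 0.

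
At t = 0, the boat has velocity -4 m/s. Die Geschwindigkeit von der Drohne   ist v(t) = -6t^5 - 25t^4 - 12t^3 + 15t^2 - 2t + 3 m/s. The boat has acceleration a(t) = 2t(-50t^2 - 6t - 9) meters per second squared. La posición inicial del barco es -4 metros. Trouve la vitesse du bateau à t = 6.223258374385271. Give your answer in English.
We must find the antiderivative of our acceleration equation a(t) = 2·t·(-50·t^2 - 6·t - 9) 1 time. Taking ∫a(t)dt and applying v(0) = -4, we find v(t) = -25·t^4 - 4·t^3 - 9·t^2 - 4. From the given velocity equation v(t) = -25·t^4 - 4·t^3 - 9·t^2 - 4, we substitute t = 6.223258374385271 to get v = -38814.9205453472.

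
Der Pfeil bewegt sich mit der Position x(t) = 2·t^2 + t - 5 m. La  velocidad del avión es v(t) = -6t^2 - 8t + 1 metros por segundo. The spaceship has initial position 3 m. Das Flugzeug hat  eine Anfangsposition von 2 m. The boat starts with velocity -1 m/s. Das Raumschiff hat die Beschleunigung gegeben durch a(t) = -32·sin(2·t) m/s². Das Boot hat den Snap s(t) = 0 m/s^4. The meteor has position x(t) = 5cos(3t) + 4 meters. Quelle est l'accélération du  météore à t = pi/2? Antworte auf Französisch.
Nous devons dériver notre équation de la position x(t) = 5·cos(3·t) + 4 2 fois. En dérivant la position, nous obtenons la vitesse: v(t) = -15·sin(3·t). La dérivée de la vitesse donne l'accélération: a(t) = -45·cos(3·t). Nous avons l'accélération a(t) = -45·cos(3·t). En substituant t = pi/2: a(pi/2) = 0.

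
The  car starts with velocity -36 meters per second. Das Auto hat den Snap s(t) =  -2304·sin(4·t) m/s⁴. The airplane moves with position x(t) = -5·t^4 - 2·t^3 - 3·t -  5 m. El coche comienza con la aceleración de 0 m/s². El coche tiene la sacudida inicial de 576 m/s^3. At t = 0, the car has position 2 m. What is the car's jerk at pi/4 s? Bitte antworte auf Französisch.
En partant du snap s(t) = -2304·sin(4·t), nous prenons 1 primitive. L'intégrale du snap, avec j(0) = 576, donne le jerk: j(t) = 576·cos(4·t). Nous avons le jerk j(t) = 576·cos(4·t). En substituant t = pi/4: j(pi/4) = -576.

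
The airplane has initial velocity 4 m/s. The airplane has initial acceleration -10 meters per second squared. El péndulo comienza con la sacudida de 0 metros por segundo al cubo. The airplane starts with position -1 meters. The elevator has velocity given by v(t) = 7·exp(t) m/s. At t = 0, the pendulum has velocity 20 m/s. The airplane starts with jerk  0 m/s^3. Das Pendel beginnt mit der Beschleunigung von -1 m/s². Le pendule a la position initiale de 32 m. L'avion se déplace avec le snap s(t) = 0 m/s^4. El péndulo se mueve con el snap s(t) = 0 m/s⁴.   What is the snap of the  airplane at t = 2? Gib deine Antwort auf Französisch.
De l'équation du snap s(t) = 0, nous substituons t = 2 pour obtenir s = 0.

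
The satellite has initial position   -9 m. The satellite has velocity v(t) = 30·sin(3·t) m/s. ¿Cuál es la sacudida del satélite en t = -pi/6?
Partiendo de la velocidad v(t) = 30·sin(3·t), tomamos 2 derivadas. La derivada de la velocidad da la aceleración: a(t) = 90·cos(3·t). Derivando la aceleración, obtenemos la sacudida: j(t) = -270·sin(3·t). Usando j(t) = -270·sin(3·t) y sustituyendo t = -pi/6, encontramos j = 270.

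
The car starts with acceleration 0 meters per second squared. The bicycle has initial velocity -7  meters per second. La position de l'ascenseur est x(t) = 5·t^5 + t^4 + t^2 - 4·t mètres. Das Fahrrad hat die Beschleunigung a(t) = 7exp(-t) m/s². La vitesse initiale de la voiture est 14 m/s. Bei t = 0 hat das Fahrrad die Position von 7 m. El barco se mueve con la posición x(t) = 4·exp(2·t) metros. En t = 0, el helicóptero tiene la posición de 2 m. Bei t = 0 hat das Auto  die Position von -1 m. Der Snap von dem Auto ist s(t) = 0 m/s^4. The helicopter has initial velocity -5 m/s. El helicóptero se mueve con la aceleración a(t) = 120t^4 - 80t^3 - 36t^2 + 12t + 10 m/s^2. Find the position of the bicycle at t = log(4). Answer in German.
Wir müssen das Integral unserer Gleichung für die Beschleunigung a(t) = 7·exp(-t) 2-mal finden. Durch Integration von der Beschleunigung und Verwendung der Anfangsbedingung v(0) = -7, erhalten wir v(t) = -7·exp(-t). Die Stammfunktion von der Geschwindigkeit, mit x(0) = 7, ergibt die Position: x(t) = 7·exp(-t). Mit x(t) = 7·exp(-t) und Einsetzen von t = log(4), finden wir x = 7/4.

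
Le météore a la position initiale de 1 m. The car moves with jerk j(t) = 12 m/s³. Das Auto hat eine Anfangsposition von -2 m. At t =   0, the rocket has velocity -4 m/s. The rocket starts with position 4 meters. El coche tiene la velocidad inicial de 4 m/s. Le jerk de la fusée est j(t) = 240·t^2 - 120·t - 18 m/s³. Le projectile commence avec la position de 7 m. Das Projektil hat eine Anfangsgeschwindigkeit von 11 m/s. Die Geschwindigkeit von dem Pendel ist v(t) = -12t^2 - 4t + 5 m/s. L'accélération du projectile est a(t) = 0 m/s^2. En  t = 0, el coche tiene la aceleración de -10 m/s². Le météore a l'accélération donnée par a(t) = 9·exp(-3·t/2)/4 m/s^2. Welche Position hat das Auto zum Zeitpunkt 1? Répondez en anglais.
To find the answer, we compute 3 integrals of j(t) = 12. The antiderivative of jerk is acceleration. Using a(0) = -10, we get a(t) = 12·t - 10. The integral of acceleration is velocity. Using v(0) = 4, we get v(t) = 6·t^2 - 10·t + 4. Finding the antiderivative of v(t) and using x(0) = -2: x(t) = 2·t^3 - 5·t^2 + 4·t - 2. Using x(t) = 2·t^3 - 5·t^2 + 4·t - 2 and substituting t = 1, we find x = -1.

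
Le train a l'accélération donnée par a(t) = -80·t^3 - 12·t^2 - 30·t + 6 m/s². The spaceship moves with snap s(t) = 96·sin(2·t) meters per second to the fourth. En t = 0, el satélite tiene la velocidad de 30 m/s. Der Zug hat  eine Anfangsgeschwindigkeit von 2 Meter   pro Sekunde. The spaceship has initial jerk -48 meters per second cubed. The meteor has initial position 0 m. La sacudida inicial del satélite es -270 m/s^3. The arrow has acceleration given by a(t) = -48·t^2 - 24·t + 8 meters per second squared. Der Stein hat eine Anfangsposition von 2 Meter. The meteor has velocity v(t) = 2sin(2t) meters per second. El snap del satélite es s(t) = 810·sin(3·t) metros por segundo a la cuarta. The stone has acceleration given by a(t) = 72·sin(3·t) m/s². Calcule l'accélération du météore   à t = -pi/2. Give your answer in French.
Nous devons dériver notre équation de la vitesse v(t) = 2·sin(2·t) 1 fois. En prenant d/dt de v(t), nous trouvons a(t) = 4·cos(2·t). Nous avons l'accélération a(t) = 4·cos(2·t). En substituant t = -pi/2: a(-pi/2) = -4.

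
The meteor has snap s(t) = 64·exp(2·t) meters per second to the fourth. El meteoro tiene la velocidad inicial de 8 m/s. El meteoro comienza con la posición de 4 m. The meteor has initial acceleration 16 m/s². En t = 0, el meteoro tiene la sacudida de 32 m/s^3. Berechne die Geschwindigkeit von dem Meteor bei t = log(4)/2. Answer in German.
Wir müssen unsere Gleichung für den Snap s(t) = 64·exp(2·t) 3-mal integrieren. Durch Integration von dem Snap und Verwendung der Anfangsbedingung j(0) = 32, erhalten wir j(t) = 32·exp(2·t). Durch Integration von dem Ruck und Verwendung der Anfangsbedingung a(0) = 16, erhalten wir a(t) = 16·exp(2·t). Durch Integration von der Beschleunigung und Verwendung der Anfangsbedingung v(0) = 8, erhalten wir v(t) = 8·exp(2·t). Wir haben die Geschwindigkeit v(t) = 8·exp(2·t). Durch Einsetzen von t = log(4)/2: v(log(4)/2) = 32.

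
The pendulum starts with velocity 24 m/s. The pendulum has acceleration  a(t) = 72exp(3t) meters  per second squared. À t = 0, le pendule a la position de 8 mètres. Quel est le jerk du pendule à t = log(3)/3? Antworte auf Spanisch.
Debemos derivar nuestra ecuación de la aceleración a(t) = 72·exp(3·t) 1 vez. Derivando la aceleración, obtenemos la sacudida: j(t) = 216·exp(3·t). Tenemos la sacudida j(t) = 216·exp(3·t). Sustituyendo t = log(3)/3: j(log(3)/3) = 648.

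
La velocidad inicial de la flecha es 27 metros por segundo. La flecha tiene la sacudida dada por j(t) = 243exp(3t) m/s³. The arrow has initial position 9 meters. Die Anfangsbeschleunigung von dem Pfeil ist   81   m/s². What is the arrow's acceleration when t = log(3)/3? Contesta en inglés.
We must find the integral of our jerk equation j(t) = 243·exp(3·t) 1 time. The antiderivative of jerk, with a(0) = 81, gives acceleration: a(t) = 81·exp(3·t). Using a(t) = 81·exp(3·t) and substituting t = log(3)/3, we find a = 243.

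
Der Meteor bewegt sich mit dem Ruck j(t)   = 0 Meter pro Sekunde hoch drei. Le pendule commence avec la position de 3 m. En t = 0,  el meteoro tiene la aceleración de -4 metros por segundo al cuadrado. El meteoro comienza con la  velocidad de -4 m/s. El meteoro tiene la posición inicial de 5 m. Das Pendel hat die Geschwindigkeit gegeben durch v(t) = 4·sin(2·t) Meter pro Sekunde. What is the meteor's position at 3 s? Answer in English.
To solve this, we need to take 3 antiderivatives of our jerk equation j(t) = 0. The integral of jerk is acceleration. Using a(0) = -4, we get a(t) = -4. The integral of acceleration is velocity. Using v(0) = -4, we get v(t) = -4·t - 4. Integrating velocity and using the initial condition x(0) = 5, we get x(t) = -2·t^2 - 4·t + 5. We have position x(t) = -2·t^2 - 4·t + 5. Substituting t = 3: x(3) = -25.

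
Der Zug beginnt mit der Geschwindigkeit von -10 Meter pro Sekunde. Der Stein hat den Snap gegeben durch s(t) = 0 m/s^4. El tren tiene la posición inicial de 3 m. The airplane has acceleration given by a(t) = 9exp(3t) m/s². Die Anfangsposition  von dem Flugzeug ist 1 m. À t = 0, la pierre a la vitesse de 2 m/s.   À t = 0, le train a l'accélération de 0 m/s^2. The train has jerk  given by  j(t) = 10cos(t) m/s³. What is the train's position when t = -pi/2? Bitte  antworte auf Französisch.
En partant du jerk j(t) = 10·cos(t), nous prenons 3 intégrales. En intégrant le jerk et en utilisant la condition initiale a(0) = 0, nous obtenons a(t) = 10·sin(t). L'intégrale de l'accélération est la vitesse. En utilisant v(0) = -10, nous obtenons v(t) = -10·cos(t). En intégrant la vitesse et en utilisant la condition initiale x(0) = 3, nous obtenons x(t) = 3 - 10·sin(t). De l'équation de la position x(t) = 3 - 10·sin(t), nous substituons t = -pi/2 pour obtenir x = 13.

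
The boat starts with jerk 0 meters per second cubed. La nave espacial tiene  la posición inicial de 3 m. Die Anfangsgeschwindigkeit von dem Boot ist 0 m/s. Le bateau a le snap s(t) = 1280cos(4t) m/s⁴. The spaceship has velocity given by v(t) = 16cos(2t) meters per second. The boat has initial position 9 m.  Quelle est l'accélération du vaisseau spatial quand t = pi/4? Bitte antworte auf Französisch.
En partant de la vitesse v(t) = 16·cos(2·t), nous prenons 1 dérivée. La dérivée de la vitesse donne l'accélération: a(t) = -32·sin(2·t). De l'équation de l'accélération a(t) = -32·sin(2·t), nous substituons t = pi/4 pour obtenir a = -32.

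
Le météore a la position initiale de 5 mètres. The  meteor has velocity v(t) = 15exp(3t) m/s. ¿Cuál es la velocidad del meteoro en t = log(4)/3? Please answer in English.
From the given velocity equation v(t) = 15·exp(3·t), we substitute t = log(4)/3 to get v = 60.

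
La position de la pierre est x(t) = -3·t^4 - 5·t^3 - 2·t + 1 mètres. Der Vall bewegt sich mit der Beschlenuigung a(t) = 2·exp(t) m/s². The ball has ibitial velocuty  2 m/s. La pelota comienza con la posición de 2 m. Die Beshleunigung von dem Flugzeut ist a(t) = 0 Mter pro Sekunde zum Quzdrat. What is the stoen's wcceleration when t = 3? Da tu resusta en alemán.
Um dies zu lösen, müssen wir 2 Ableitungen unserer Gleichung für die Position x(t) = -3·t^4 - 5·t^3 - 2·t + 1 nehmen. Durch Ableiten von der Position erhalten wir die Geschwindigkeit: v(t) = -12·t^3 - 15·t^2 - 2. Durch Ableiten von der Geschwindigkeit erhalten wir die Beschleunigung: a(t) = -36·t^2 - 30·t. Aus der Gleichung für die Beschleunigung a(t) = -36·t^2 - 30·t, setzen wir t = 3 ein und erhalten a = -414.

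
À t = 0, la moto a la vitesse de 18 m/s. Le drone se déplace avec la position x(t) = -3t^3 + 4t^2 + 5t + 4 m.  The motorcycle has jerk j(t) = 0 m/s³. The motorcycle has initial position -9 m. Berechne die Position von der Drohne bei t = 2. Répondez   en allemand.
Mit x(t) = -3·t^3 + 4·t^2 + 5·t + 4 und Einsetzen von t = 2, finden wir x = 6.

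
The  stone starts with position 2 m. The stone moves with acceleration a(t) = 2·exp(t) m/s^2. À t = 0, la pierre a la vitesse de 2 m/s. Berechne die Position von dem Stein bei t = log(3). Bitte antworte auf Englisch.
To solve this, we need to take 2 integrals of our acceleration equation a(t) = 2·exp(t). Taking ∫a(t)dt and applying v(0) = 2, we find v(t) = 2·exp(t). The integral of velocity, with x(0) = 2, gives position: x(t) = 2·exp(t). We have position x(t) = 2·exp(t). Substituting t = log(3): x(log(3)) = 6.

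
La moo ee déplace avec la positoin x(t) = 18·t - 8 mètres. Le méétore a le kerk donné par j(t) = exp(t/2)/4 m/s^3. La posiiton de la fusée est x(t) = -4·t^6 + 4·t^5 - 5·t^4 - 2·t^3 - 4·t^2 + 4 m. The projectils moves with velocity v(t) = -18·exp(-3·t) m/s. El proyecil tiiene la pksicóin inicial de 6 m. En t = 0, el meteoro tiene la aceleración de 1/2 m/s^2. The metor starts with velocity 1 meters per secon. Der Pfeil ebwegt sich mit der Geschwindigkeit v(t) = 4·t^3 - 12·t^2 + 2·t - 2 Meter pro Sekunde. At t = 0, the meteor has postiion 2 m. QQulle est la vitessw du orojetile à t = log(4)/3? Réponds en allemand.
Aus der Gleichung für die Geschwindigkeit v(t) = -18·exp(-3·t), setzen wir t = log(4)/3 ein und erhalten v = -9/2.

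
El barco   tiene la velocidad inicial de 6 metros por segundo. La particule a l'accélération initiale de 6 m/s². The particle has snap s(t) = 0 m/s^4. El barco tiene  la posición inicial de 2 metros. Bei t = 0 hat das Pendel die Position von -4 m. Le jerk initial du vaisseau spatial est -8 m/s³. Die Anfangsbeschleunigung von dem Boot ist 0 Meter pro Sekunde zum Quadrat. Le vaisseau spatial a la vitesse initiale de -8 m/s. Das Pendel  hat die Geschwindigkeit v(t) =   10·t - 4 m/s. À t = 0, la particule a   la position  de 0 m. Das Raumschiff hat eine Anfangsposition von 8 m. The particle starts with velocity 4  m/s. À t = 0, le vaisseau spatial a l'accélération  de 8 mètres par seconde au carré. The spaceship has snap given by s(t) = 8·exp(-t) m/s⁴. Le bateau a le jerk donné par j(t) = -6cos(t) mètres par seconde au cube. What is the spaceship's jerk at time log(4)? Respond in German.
Um dies zu lösen, müssen wir 1 Integral unserer Gleichung für den Snap s(t) = 8·exp(-t) finden. Mit ∫s(t)dt und Anwendung von j(0) = -8, finden wir j(t) = -8·exp(-t). Aus der Gleichung für den Ruck j(t) = -8·exp(-t), setzen wir t = log(4) ein und erhalten j = -2.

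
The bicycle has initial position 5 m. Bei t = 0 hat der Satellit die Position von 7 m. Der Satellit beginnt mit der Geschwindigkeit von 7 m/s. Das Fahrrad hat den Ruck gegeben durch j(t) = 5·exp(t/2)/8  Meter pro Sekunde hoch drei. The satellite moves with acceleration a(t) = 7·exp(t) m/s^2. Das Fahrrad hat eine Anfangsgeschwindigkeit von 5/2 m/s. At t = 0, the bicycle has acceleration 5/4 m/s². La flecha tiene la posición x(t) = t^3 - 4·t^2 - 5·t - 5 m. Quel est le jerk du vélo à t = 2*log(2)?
En utilisant j(t) = 5·exp(t/2)/8 et en substituant t = 2*log(2), nous trouvons j = 5/4.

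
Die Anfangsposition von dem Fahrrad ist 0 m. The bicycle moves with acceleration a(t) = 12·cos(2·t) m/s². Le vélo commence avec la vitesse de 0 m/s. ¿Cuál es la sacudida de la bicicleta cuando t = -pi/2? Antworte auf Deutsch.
Ausgehend von der Beschleunigung a(t) = 12·cos(2·t), nehmen wir 1 Ableitung. Mit d/dt von a(t) finden wir j(t) = -24·sin(2·t). Wir haben den Ruck j(t) = -24·sin(2·t). Durch Einsetzen von t = -pi/2: j(-pi/2) = 0.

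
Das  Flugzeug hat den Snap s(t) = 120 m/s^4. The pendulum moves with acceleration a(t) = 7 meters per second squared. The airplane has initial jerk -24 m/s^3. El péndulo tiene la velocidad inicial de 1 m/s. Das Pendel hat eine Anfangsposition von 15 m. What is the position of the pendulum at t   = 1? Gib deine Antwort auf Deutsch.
Wir müssen die Stammfunktion unserer Gleichung für die Beschleunigung a(t) = 7 2-mal finden. Durch Integration von der Beschleunigung und Verwendung der Anfangsbedingung v(0) = 1, erhalten wir v(t) = 7·t + 1. Durch Integration von der Geschwindigkeit und Verwendung der Anfangsbedingung x(0) = 15, erhalten wir x(t) = 7·t^2/2 + t + 15. Mit x(t) = 7·t^2/2 + t + 15 und Einsetzen von t = 1, finden wir x = 39/2.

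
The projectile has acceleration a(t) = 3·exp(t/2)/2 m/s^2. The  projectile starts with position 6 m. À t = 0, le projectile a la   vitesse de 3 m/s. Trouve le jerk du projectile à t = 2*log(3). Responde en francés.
En partant de l'accélération a(t) = 3·exp(t/2)/2, nous prenons 1 dérivée. La dérivée de l'accélération donne le jerk: j(t) = 3·exp(t/2)/4. De l'équation du jerk j(t) = 3·exp(t/2)/4, nous substituons t = 2*log(3) pour obtenir j = 9/4.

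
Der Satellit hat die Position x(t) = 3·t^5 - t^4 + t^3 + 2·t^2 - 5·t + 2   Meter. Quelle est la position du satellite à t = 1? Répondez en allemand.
Wir haben die Position x(t) = 3·t^5 - t^4 + t^3 + 2·t^2 - 5·t + 2. Durch Einsetzen von t = 1: x(1) = 2.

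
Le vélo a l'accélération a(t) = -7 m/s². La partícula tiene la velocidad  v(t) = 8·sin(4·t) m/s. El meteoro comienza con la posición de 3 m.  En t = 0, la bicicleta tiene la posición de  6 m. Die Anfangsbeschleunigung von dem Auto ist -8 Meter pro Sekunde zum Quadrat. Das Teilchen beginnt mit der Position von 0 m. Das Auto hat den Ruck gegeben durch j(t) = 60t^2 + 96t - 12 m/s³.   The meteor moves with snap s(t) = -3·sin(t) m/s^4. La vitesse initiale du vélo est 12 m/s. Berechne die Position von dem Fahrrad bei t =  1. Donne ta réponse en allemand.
Um dies zu lösen, müssen wir 2 Integrale unserer Gleichung für die Beschleunigung a(t) = -7 finden. Die Stammfunktion von der Beschleunigung ist die Geschwindigkeit. Mit v(0) = 12 erhalten wir v(t) = 12 - 7·t. Die Stammfunktion von der Geschwindigkeit ist die Position. Mit x(0) = 6 erhalten wir x(t) = -7·t^2/2 + 12·t + 6. Wir haben die Position x(t) = -7·t^2/2 + 12·t + 6. Durch Einsetzen von t = 1: x(1) = 29/2.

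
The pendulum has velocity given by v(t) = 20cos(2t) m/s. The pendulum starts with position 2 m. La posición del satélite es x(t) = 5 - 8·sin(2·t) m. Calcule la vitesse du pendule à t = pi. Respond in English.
Using v(t) = 20·cos(2·t) and substituting t = pi, we find v = 20.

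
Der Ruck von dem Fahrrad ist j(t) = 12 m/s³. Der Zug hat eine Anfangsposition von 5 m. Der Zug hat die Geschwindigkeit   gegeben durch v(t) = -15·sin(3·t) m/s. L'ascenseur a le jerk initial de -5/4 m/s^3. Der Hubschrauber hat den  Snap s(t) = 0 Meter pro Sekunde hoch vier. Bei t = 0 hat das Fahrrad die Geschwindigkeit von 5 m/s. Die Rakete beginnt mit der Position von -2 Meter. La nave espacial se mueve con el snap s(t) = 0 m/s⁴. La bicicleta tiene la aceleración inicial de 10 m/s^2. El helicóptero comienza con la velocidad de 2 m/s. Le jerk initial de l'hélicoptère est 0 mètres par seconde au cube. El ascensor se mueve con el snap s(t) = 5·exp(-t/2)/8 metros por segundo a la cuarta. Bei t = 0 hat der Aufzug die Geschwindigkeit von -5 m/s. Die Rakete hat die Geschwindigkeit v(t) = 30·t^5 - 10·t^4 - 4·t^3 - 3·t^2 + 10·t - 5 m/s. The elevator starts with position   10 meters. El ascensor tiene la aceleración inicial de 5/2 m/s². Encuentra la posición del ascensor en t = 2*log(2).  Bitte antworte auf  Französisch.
Nous devons trouver la primitive de notre équation du snap s(t) = 5·exp(-t/2)/8 4 fois. L'intégrale du snap est le jerk. En utilisant j(0) = -5/4, nous obtenons j(t) = -5·exp(-t/2)/4. En intégrant le jerk et en utilisant la condition initiale a(0) = 5/2, nous obtenons a(t) = 5·exp(-t/2)/2. En prenant ∫a(t)dt et en appliquant v(0) = -5, nous trouvons v(t) = -5·exp(-t/2). L'intégrale de la vitesse est la position. En utilisant x(0) = 10, nous obtenons x(t) = 10·exp(-t/2). Nous avons la position x(t) = 10·exp(-t/2). En substituant t = 2*log(2): x(2*log(2)) = 5.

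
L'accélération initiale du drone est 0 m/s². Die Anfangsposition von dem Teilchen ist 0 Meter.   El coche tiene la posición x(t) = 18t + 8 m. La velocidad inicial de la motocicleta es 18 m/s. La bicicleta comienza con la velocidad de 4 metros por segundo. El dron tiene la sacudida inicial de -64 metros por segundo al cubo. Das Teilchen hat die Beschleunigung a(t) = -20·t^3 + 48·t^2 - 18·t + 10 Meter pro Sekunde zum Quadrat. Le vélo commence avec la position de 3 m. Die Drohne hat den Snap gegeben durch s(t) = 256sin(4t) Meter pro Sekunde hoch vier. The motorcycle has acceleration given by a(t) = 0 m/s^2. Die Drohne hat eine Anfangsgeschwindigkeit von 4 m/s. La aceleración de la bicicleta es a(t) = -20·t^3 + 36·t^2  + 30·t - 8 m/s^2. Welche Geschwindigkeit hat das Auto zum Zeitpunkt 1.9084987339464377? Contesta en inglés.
To solve this, we need to take 1 derivative of our position equation x(t) = 18·t + 8. Taking d/dt of x(t), we find v(t) = 18. Using v(t) = 18 and substituting t = 1.9084987339464377, we find v = 18.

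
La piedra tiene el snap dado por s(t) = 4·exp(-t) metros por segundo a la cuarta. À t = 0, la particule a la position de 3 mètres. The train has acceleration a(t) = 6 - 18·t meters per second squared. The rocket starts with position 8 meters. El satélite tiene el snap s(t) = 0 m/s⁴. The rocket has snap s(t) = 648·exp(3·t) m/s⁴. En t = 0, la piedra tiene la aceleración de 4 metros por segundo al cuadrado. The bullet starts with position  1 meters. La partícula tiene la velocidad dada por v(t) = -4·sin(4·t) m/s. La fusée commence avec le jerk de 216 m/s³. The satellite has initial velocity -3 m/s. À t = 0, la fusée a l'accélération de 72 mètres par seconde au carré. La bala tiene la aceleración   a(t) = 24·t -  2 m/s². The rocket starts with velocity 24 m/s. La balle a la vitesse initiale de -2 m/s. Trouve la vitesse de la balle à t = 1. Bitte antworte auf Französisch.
Pour résoudre ceci, nous devons prendre 1 primitive de notre équation de l'accélération a(t) = 24·t - 2. L'intégrale de l'accélération, avec v(0) = -2, donne la vitesse: v(t) = 12·t^2 - 2·t - 2. Nous avons la vitesse v(t) = 12·t^2 - 2·t - 2. En substituant t = 1: v(1) = 8.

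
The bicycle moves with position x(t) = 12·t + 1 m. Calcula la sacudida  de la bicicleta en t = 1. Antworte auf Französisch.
Nous devons dériver notre équation de la position x(t) = 12·t + 1 3 fois. En prenant d/dt de x(t), nous trouvons v(t) = 12. La dérivée de la vitesse donne l'accélération: a(t) = 0. En prenant d/dt de a(t), nous trouvons j(t) = 0. De l'équation du jerk j(t) = 0, nous substituons t = 1 pour obtenir j = 0.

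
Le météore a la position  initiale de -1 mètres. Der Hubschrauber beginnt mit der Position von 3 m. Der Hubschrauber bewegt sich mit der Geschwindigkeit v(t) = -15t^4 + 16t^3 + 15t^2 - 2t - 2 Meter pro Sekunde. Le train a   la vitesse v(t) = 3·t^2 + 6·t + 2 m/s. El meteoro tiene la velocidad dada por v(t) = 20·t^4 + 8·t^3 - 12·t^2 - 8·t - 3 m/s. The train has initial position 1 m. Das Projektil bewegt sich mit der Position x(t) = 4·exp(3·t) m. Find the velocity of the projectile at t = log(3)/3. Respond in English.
Starting from position x(t) = 4·exp(3·t), we take 1 derivative. Taking d/dt of x(t), we find v(t) = 12·exp(3·t). From the given velocity equation v(t) = 12·exp(3·t), we substitute t = log(3)/3 to get v = 36.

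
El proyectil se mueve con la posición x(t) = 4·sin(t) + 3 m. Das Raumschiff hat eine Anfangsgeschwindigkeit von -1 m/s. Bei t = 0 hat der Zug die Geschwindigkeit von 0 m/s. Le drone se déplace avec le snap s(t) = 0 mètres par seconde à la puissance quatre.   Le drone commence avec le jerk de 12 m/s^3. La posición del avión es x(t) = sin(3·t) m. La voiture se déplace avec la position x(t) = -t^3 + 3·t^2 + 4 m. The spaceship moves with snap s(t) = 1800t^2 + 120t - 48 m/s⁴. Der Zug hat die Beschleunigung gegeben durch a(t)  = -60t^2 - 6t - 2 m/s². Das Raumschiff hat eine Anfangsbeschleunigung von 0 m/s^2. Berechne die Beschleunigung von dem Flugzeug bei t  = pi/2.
Ausgehend von der Position x(t) = sin(3·t), nehmen wir 2 Ableitungen. Die Ableitung von der Position ergibt die Geschwindigkeit: v(t) = 3·cos(3·t). Durch Ableiten von der Geschwindigkeit erhalten wir die Beschleunigung: a(t) = -9·sin(3·t). Aus der Gleichung für die Beschleunigung a(t) = -9·sin(3·t), setzen wir t = pi/2 ein und erhalten a = 9.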